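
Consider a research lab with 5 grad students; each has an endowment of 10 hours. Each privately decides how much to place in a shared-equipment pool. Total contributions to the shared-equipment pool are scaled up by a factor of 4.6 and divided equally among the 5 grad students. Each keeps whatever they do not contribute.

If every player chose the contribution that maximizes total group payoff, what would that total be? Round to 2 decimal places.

Each contributed unit returns 4.600 to the group as a whole (0.9200 to each of 5 players), which exceeds 1, so the social optimum is full contribution: group total = 4.600 × 50 = 230.00.

230.00 hours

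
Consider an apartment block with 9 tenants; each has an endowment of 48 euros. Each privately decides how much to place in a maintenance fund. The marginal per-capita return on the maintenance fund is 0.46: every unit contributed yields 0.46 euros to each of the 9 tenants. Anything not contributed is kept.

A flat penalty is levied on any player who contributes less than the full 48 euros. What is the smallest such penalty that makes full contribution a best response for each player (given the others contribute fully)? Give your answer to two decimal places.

Given the others contribute fully, the best deviation is to contribute 0 (any partial contribution still incurs the fine and gives up units whose private return 0.46 is below 1).
Deviating from 48 to 0 saves 48 euros but forfeits the deviator's share of the drop in the maintenance fund: 0.46 × 48 = 22.08.
So the deviation gain is 48 − 22.08 = 25.92, and the fine must be at least 25.92 euros to wipe it out.

25.92 euros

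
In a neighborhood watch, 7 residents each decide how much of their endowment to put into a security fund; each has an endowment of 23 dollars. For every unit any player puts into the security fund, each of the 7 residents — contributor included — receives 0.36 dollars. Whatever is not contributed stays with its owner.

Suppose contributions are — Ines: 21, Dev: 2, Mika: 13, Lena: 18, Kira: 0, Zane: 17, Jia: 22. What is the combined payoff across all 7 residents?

302.36 dollars

Total contributed: 21 + 2 + 13 + 18 + 0 + 17 + 22 = 93; total kept: 7 × 23 − 93 = 68.
The security fund pays out 0.36 × 7 × 93 = 234.36 in aggregate.
Group total = 68 + 234.36 = 302.36.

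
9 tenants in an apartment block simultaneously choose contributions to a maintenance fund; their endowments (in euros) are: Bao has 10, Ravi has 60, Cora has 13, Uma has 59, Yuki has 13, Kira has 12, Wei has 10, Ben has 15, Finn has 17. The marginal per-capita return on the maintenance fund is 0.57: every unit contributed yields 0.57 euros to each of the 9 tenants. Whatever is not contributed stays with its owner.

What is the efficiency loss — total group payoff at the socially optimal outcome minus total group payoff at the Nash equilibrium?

863.17 euros

The private return per contributed unit is 0.57 < 1 for everyone, so the Nash equilibrium is zero contribution and the group total is Σ E_j = 10 + 60 + 13 + 59 + 13 + 12 + 10 + 15 + 17 = 209.
Each contributed unit returns 5.130 to the group, so the social optimum is full contribution by everyone: group total = 5.130 × 209 = 1072.17.
Efficiency loss = (5.130 − 1) × 209 = 863.17.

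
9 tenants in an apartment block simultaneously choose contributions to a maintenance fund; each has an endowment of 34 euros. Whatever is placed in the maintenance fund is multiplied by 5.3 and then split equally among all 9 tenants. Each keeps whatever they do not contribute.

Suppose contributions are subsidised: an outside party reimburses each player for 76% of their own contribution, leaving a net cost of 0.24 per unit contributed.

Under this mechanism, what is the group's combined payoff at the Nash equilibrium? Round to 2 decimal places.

1854.36 euros

Under the mechanism each unit contributed yields (5.3/9) / 0.24 = 2.4537 back to its contributor per unit of net cost, which exceeds 1, making full contribution the dominant choice for everyone.
So the Nash equilibrium is full contribution by all 9; the group earns 9 × (34 × 0.76 + 5.3 × 34) = 1854.36.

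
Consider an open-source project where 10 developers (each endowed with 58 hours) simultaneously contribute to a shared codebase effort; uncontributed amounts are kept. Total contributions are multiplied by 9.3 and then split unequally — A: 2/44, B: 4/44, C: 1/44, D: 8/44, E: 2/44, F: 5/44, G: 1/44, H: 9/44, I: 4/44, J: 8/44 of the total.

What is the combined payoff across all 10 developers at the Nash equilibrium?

Player j's private return per contributed unit is 9.3 × (j's share). Contributing is weakly dominant for j when that share is at least 1/9.3 = 0.1075, and contributing 0 is dominant otherwise.
The shares above 0.1075 belong to D, F, H and J, contributing 58 each; the remaining 6 contribute 0. Total contributed: 232.
The shared codebase effort pays out 9.3 × 232 = 2157.60 in total (split across the unequal shares, but the aggregate is all that matters for the group sum).
The 6 free-riders keep 58 each, adding 348. Group total = 348 + 2157.60 = 2505.60.

2505.60 hours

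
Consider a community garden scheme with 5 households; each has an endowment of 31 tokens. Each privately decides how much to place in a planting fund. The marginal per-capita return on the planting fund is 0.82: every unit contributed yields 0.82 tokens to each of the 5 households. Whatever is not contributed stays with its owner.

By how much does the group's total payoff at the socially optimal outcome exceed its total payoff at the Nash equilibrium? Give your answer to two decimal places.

480.50 tokens

The private return per contributed unit is 0.82 < 1, so contributing 0 is dominant for every player. At the Nash equilibrium everyone keeps their 31, and the group total is 5 × 31 = 155.
Each contributed unit returns 4.100 to the group as a whole (0.82 to each of 5 players), which exceeds 1, so the social optimum is full contribution: group total = 4.100 × 155 = 635.50.
Efficiency loss = 635.50 − 155 = 480.50.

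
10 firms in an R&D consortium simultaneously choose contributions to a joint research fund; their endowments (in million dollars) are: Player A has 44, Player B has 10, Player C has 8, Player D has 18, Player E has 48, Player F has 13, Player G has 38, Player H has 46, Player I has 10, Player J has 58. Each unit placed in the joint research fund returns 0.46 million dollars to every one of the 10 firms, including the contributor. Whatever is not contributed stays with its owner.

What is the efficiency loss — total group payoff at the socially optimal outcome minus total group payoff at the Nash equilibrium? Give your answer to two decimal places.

1054.80 million dollars

The private return per contributed unit is 0.46 < 1 for everyone, so the Nash equilibrium is zero contribution and the group total is Σ E_j = 44 + 10 + 8 + 18 + 48 + 13 + 38 + 46 + 10 + 58 = 293.
Each contributed unit returns 4.600 to the group, so the social optimum is full contribution by everyone: group total = 4.600 × 293 = 1347.80.
Efficiency loss = (4.600 − 1) × 293 = 1054.80.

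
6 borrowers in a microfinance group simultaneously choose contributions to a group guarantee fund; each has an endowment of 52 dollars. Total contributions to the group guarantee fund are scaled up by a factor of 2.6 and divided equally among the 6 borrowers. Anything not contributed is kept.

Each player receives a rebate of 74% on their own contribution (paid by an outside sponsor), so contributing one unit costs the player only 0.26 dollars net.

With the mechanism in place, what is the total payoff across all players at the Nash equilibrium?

1042.08 dollars

Under the mechanism each unit contributed yields (2.6/6) / 0.26 = 1.6667 back to its contributor per unit of net cost, which exceeds 1, making full contribution the dominant choice for everyone.
At the Nash equilibrium everyone contributes 52. Group total payoff = 6 × (52 × 0.74 + 2.6 × 52) = 1042.08.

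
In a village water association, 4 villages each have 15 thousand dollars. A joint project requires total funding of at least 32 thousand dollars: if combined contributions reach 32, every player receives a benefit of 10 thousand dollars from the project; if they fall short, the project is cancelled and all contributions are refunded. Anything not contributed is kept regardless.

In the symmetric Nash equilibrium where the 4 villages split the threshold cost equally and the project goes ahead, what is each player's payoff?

17 thousand dollars

Equal share of the threshold: 32/4 = 8.
At this profile no one gains by cutting their contribution: any cut drops the total below 32, the project is cancelled, contributions are refunded, and the deviator ends with 15, which is less than 15 − 8 + 10 = 17. Contributing more than 8 just wastes the excess. So contributing exactly 8 is a best response.
Each player's payoff: 15 − 8 + 10 = 17.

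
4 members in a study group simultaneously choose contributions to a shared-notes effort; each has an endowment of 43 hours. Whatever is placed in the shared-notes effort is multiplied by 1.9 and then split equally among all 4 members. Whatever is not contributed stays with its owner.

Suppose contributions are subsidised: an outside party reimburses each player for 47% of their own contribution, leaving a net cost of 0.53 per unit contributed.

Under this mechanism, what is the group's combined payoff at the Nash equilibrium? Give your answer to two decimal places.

The effective private return is (1.9/4) / 0.53 = 0.8962, which is still under 1, so the mechanism doesn't change anyone's dominant strategy: zero contribution.
At the Nash equilibrium no one contributes; group total payoff = 4 × 43 = 172.

172.00 hours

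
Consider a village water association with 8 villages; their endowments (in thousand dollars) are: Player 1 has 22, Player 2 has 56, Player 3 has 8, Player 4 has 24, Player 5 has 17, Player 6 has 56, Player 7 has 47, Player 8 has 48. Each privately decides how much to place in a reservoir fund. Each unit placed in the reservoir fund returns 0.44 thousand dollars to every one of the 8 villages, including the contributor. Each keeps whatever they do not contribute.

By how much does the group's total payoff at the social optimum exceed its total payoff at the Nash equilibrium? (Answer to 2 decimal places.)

The private return per contributed unit is 0.44 < 1 for everyone, so the Nash equilibrium is zero contribution and the group total is Σ E_j = 22 + 56 + 8 + 24 + 17 + 56 + 47 + 48 = 278.
Each contributed unit returns 3.520 to the group, so the social optimum is full contribution by everyone: group total = 3.520 × 278 = 978.56.
Efficiency loss = (3.520 − 1) × 278 = 700.56.

700.56 thousand dollars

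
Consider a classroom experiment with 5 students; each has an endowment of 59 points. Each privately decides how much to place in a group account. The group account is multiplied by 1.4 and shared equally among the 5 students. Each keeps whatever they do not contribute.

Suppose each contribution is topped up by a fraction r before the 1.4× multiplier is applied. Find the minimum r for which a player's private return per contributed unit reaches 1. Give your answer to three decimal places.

2.571

With matching at rate r, one contributed unit becomes (1 + r) in the group account and returns 1.4 × (1 + r) / 5 to the contributor.
Setting this equal to 1: 1 + r = 5/1.4 = 3.5714.
So the minimum matching rate is r = 3.5714 − 1 = 2.571.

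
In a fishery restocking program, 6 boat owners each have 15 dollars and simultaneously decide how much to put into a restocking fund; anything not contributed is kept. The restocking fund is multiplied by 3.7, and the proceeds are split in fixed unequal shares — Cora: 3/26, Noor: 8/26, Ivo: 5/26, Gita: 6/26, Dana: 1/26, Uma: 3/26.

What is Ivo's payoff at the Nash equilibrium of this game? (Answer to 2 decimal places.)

A player with share s gets back 3.7·s per unit contributed, so full contribution is dominant for anyone with s > 1/3.7 = 0.2703 and zero contribution is dominant for anyone below.
Noor alone (share 8/26) is above the threshold, contributing 15; the remaining 5 contribute 0. Total contributed: 15.
Ivo keeps 15 and receives 3.7 × 15 × 5/26 = 10.67 from the restocking fund, for a payoff of 25.67.

25.67 dollars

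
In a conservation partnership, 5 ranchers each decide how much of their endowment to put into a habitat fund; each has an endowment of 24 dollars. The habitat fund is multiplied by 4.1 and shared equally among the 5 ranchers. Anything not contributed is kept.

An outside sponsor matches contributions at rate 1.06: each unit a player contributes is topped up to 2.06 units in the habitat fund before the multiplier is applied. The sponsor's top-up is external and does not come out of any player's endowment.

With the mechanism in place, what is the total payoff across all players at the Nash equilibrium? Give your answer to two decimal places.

Under the mechanism each unit contributed yields 4.1 × 2.06 / 5 = 1.6892 back to its contributor per unit of net cost, which exceeds 1, making full contribution the dominant choice for everyone.
At the Nash equilibrium everyone contributes 24. Group total payoff = 4.1 × 2.06 × 120 = 1013.52.

1013.52 dollars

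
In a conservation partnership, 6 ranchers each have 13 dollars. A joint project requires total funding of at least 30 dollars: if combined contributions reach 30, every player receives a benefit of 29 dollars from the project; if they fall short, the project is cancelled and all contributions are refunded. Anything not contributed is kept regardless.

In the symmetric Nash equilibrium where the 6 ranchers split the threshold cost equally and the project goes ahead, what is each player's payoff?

Equal share of the threshold: 30/6 = 5.
At this profile no one gains by cutting their contribution: any cut drops the total below 30, the project is cancelled, contributions are refunded, and the deviator ends with 13, which is less than 13 − 5 + 29 = 37. Contributing more than 5 just wastes the excess. So contributing exactly 5 is a best response.
Each player's payoff: 13 − 5 + 29 = 37.

37 dollars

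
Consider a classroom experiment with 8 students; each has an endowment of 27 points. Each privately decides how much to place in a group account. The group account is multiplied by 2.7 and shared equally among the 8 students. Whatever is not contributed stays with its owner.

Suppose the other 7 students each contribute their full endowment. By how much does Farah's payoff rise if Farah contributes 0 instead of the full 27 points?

17.89 points

Switching from a contribution of 27 to 0 lets Farah keep an extra 27 points, but lowers the group account by 27, which costs Farah their own share of that drop: 2.7/8 × 27 = 9.11.
Net gain = 27 − 9.11 = 17.89. The private return per contributed unit (0.3375) is below 1, so free-riding is indeed the best response regardless of what the others do.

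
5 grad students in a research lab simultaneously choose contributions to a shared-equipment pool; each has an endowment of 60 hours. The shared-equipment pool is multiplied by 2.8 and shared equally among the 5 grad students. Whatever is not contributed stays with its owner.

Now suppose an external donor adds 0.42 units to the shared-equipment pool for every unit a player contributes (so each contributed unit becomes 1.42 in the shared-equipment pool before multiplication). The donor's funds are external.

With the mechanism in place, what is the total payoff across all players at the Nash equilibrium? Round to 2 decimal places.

300.00 hours

Even with the mechanism, each unit contributed returns only 2.8 × 1.42 / 5 = 0.7952 per unit of net cost, so contributing nothing is still dominant.
Everyone keeps their endowment and the group total is 5 × 60 = 300.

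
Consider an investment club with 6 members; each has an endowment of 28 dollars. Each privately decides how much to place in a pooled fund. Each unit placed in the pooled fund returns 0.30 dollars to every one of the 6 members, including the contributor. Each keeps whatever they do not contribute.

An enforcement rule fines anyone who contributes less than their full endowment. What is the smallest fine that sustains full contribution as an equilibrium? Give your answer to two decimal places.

Given the others contribute fully, the best deviation is to contribute 0 (any partial contribution still incurs the fine and gives up units whose private return 0.30 is below 1).
Deviating from 28 to 0 saves 28 dollars but forfeits the deviator's share of the drop in the pooled fund: 0.30 × 28 = 8.40.
So the deviation gain is 28 − 8.40 = 19.60, and the fine must be at least 19.60 dollars to wipe it out.

19.60 dollars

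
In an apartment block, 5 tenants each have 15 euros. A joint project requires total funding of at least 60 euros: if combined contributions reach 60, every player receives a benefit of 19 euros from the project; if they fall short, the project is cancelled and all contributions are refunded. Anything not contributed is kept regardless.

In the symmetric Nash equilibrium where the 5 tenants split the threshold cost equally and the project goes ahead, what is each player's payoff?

Equal share of the threshold: 60/5 = 12.
At this profile no one gains by cutting their contribution: any cut drops the total below 60, the project is cancelled, contributions are refunded, and the deviator ends with 15, which is less than 15 − 12 + 19 = 22. Contributing more than 12 just wastes the excess. So contributing exactly 12 is a best response.
Each player's payoff: 15 − 12 + 19 = 22.

22 euros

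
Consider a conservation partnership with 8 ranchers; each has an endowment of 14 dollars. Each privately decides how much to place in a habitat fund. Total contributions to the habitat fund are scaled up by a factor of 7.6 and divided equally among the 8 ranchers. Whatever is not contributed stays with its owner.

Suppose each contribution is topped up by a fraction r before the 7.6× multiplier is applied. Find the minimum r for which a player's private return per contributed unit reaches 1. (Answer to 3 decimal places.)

0.053

With matching at rate r, one contributed unit becomes (1 + r) in the habitat fund and returns 7.6 × (1 + r) / 8 to the contributor.
Setting this equal to 1: 1 + r = 8/7.6 = 1.0526.
So the minimum matching rate is r = 1.0526 − 1 = 0.053.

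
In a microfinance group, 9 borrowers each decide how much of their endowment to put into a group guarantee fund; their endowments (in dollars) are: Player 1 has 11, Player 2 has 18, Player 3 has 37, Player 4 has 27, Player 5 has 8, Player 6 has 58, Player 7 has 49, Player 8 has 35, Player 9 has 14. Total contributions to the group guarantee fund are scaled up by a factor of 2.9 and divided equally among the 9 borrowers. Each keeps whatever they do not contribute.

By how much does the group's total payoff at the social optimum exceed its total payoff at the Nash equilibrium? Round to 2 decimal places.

488.30 dollars

The private return per contributed unit is 2.9/9 = 0.3222 < 1 for every player regardless of endowment, so the Nash equilibrium is zero contribution and the group total is Σ E_j = 11 + 18 + 37 + 27 + 8 + 58 + 49 + 35 + 14 = 257.
Each contributed unit returns 2.900 to the group, so the social optimum is full contribution by everyone: group total = 2.900 × 257 = 745.30.
Efficiency loss = (2.900 − 1) × 257 = 488.30.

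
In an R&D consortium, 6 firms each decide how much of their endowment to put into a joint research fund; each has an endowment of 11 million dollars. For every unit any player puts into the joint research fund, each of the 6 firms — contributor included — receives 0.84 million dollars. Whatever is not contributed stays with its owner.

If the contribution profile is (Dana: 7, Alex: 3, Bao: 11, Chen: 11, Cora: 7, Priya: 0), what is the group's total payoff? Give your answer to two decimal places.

223.56 million dollars

Total contributed: 7 + 3 + 11 + 11 + 7 + 0 = 39; total kept: 6 × 11 − 39 = 27.
The joint research fund pays out 0.84 × 6 × 39 = 196.56 in aggregate.
Group total = 27 + 196.56 = 223.56.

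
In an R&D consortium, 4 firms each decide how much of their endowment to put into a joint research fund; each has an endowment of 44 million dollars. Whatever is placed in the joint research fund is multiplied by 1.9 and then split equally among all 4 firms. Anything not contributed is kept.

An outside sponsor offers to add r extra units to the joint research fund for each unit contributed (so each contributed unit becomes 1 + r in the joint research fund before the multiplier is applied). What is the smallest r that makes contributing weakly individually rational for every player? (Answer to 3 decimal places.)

1.105

With matching at rate r, one contributed unit becomes (1 + r) in the joint research fund and returns 1.9 × (1 + r) / 4 to the contributor.
Setting this equal to 1: 1 + r = 4/1.9 = 2.1053.
So the minimum matching rate is r = 2.1053 − 1 = 1.105.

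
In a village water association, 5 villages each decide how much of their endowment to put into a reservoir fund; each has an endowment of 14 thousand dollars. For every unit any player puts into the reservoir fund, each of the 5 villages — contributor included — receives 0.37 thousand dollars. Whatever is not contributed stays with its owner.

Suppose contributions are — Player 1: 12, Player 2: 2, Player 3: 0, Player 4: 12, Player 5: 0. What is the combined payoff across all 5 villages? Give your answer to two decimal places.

92.10 thousand dollars

Total contributed: 12 + 2 + 0 + 12 + 0 = 26; total kept: 5 × 14 − 26 = 44.
The reservoir fund pays out 0.37 × 5 × 26 = 48.10 in aggregate.
Group total = 44 + 48.10 = 92.10.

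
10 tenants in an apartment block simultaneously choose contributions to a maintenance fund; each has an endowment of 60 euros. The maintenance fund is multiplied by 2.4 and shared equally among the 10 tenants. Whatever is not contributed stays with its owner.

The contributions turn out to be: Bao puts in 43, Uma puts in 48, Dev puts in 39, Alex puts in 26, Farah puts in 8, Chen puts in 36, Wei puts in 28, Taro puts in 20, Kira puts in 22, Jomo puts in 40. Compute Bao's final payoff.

Total contributed: 43 + 48 + 39 + 26 + 8 + 36 + 28 + 20 + 22 + 40 = 310.
Each receives 2.4 × 310 / 10 = 74.40 from the maintenance fund.
Bao keeps 60 − 43 = 17, so Bao's payoff is 17 + 74.40 = 91.40.

91.40 euros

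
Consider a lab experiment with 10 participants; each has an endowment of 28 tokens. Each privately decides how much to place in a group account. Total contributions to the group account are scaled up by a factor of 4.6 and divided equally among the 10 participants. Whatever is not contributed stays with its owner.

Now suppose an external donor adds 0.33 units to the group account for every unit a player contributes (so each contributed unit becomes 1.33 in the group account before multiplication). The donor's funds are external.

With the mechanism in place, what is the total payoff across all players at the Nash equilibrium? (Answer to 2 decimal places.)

280.00 tokens

With the mechanism, a contributed unit returns 4.6 × 1.33 / 10 = 0.6118 per unit of net cost — still below 1 — so contributing 0 remains dominant for every player.
Everyone keeps their endowment and the group total is 10 × 28 = 280.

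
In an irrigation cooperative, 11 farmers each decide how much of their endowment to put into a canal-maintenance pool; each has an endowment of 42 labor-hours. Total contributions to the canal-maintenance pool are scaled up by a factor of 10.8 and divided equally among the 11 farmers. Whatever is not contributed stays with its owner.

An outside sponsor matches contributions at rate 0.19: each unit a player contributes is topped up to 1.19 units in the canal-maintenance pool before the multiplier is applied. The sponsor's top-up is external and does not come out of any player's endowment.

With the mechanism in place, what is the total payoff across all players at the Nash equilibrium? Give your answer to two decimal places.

5937.62 labor-hours

With the mechanism, a contributed unit returns 10.8 × 1.19 / 11 = 1.1684 per unit of net cost to the contributor — now above 1 — so contributing fully is weakly dominant for every player.
At the Nash equilibrium everyone contributes 42. Group total payoff = 10.8 × 1.19 × 462 = 5937.62.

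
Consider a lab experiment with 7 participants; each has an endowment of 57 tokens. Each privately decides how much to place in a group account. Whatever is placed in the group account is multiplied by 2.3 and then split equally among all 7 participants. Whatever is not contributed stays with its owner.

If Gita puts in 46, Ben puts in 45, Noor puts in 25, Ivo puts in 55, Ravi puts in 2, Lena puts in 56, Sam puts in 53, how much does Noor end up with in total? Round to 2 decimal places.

124.66 tokens

Total contributed: 46 + 45 + 25 + 55 + 2 + 56 + 53 = 282.
Each receives 2.3 × 282 / 7 = 92.66 from the group account.
Noor keeps 57 − 25 = 32, so Noor's payoff is 32 + 92.66 = 124.66.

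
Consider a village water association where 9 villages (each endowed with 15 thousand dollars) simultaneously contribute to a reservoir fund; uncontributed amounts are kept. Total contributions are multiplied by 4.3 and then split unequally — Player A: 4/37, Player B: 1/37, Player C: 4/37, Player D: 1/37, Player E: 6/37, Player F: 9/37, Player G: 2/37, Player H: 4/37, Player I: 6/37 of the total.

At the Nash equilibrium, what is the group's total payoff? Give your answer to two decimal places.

Player j's private return per contributed unit is 4.3 × (j's share). Contributing is weakly dominant for j when that share is at least 1/4.3 = 0.2326, and contributing 0 is dominant otherwise.
Player F alone (share 9/37) is above the threshold, contributing 15; the remaining 8 contribute 0. Total contributed: 15.
The reservoir fund pays out 4.3 × 15 = 64.50 in total (split across the unequal shares, but the aggregate is all that matters for the group sum).
The 8 free-riders keep 15 each, adding 120. Group total = 120 + 64.50 = 184.50.

184.50 thousand dollars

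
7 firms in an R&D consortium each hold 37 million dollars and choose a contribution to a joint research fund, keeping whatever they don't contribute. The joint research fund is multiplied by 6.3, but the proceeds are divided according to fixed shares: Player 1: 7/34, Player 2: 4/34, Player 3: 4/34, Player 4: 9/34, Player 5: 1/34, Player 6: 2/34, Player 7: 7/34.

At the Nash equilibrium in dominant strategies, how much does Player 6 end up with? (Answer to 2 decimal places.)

78.14 million dollars

Player j's private return per contributed unit is 6.3 × (j's share). Contributing is weakly dominant for j when that share is at least 1/6.3 = 0.1587, and contributing 0 is dominant otherwise.
Player 1, Player 4 and Player 7 clear that bar, contributing 37 each; the remaining 4 contribute 0. Total contributed: 111.
Player 6 keeps 37 and receives 6.3 × 111 × 2/34 = 41.14 from the joint research fund, for a payoff of 78.14.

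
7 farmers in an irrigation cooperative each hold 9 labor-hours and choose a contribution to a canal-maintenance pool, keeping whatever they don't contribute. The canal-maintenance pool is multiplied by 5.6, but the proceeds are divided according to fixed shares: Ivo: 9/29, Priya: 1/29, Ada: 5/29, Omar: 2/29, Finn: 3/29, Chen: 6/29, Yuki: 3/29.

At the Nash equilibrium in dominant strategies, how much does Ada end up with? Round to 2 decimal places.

Player j's private return per contributed unit is 5.6 × (j's share). Contributing is weakly dominant for j when that share is at least 1/5.6 = 0.1786, and contributing 0 is dominant otherwise.
Ivo and Chen are above the threshold, contributing 9 each; the remaining 5 contribute 0. Total contributed: 18.
Ada keeps 9 and receives 5.6 × 18 × 5/29 = 17.38 from the canal-maintenance pool, for a payoff of 26.38.

26.38 labor-hours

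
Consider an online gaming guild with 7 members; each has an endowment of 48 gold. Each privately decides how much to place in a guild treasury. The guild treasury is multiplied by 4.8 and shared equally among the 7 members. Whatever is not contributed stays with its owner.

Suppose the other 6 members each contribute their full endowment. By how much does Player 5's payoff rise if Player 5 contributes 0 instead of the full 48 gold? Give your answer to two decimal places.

15.09 gold

Switching from a contribution of 48 to 0 lets Player 5 keep an extra 48 gold, but lowers the guild treasury by 48, which costs Player 5 their own share of that drop: 4.8/7 × 48 = 32.91.
Net gain = 48 − 32.91 = 15.09. The private return per contributed unit (0.6857) is below 1, so free-riding is indeed the best response regardless of what the others do.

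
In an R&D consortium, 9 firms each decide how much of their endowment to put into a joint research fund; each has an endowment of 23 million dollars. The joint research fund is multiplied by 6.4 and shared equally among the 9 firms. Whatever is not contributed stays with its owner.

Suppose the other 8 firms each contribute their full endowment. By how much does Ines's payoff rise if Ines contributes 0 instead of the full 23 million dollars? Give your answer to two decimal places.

6.64 million dollars

Switching from a contribution of 23 to 0 lets Ines keep an extra 23 million dollars, but lowers the joint research fund by 23, which costs Ines their own share of that drop: 6.4/9 × 23 = 16.36.
Net gain = 23 − 16.36 = 6.64. The private return per contributed unit (0.7111) is below 1, so free-riding is indeed the best response regardless of what the others do.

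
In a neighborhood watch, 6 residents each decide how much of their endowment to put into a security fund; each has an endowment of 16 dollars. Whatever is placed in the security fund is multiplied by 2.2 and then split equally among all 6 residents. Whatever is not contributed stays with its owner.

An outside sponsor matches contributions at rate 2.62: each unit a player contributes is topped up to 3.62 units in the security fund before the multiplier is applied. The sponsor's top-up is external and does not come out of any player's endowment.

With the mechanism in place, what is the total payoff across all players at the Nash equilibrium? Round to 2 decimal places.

764.54 dollars

The effective private return per unit is now 2.2 × 3.62 / 6 = 1.3273 > 1, so every player's dominant strategy flips to full contribution.
So the Nash equilibrium is full contribution by all 6; the group earns 2.2 × 3.62 × 96 = 764.54.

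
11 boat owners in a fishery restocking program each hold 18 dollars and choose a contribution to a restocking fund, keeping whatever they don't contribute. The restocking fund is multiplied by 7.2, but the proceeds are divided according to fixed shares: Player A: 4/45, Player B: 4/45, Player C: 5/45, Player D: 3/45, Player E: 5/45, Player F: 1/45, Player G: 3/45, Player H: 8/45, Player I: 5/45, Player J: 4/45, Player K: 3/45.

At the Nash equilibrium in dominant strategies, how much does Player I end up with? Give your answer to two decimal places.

32.40 dollars

Each unit j contributes comes back to j as 7.2 × (j's share), so j prefers to contribute only if that share exceeds 1/7.2 = 0.1389; otherwise keeping the unit dominates.
Only Player H (8/45) clears that bar, contributing 18; the remaining 10 contribute 0. Total contributed: 18.
Player I keeps 18 and receives 7.2 × 18 × 5/45 = 14.40 from the restocking fund, for a payoff of 32.40.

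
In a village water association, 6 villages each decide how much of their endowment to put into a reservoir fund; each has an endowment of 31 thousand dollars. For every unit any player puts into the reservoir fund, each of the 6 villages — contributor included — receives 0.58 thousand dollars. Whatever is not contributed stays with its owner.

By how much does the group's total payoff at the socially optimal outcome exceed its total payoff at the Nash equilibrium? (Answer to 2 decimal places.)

461.28 thousand dollars

The private return per contributed unit is 0.58 < 1, so contributing 0 is dominant for every player. At the Nash equilibrium everyone keeps their 31, and the group total is 6 × 31 = 186.
Each contributed unit returns 3.480 to the group as a whole (0.58 to each of 6 players), which exceeds 1, so the social optimum is full contribution: group total = 3.480 × 186 = 647.28.
Efficiency loss = 647.28 − 186 = 461.28.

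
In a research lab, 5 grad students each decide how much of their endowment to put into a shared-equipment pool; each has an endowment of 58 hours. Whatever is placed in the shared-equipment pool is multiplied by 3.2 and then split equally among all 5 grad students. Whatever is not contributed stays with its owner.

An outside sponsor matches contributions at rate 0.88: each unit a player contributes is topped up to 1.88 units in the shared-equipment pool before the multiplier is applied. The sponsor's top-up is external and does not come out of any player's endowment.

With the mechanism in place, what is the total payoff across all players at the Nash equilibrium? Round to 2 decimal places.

1744.64 hours

Under the mechanism each unit contributed yields 3.2 × 1.88 / 5 = 1.2032 back to its contributor per unit of net cost, which exceeds 1, making full contribution the dominant choice for everyone.
At the Nash equilibrium everyone contributes 58. Group total payoff = 3.2 × 1.88 × 290 = 1744.64.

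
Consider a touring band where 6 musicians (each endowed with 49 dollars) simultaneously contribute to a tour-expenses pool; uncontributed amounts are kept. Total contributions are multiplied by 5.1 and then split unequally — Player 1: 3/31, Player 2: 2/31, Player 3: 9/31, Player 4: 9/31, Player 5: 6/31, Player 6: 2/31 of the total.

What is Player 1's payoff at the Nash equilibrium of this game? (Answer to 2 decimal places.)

A player with share s gets back 5.1·s per unit contributed, so full contribution is dominant for anyone with s > 1/5.1 = 0.1961 and zero contribution is dominant for anyone below.
Player 3 and Player 4 are above the threshold, contributing 49 each; the remaining 4 contribute 0. Total contributed: 98.
Player 1 keeps 49 and receives 5.1 × 98 × 3/31 = 48.37 from the tour-expenses pool, for a payoff of 97.37.

97.37 dollars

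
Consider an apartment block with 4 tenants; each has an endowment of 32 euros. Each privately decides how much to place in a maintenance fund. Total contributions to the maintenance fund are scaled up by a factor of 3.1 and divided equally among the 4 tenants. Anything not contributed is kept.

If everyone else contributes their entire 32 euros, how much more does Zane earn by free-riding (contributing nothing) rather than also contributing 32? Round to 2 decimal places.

7.20 euros

Switching from a contribution of 32 to 0 lets Zane keep an extra 32 euros, but lowers the maintenance fund by 32, which costs Zane their own share of that drop: 3.1/4 × 32 = 24.80.
Net gain = 32 − 24.80 = 7.20. The private return per contributed unit (0.7750) is below 1, so free-riding is indeed the best response regardless of what the others do.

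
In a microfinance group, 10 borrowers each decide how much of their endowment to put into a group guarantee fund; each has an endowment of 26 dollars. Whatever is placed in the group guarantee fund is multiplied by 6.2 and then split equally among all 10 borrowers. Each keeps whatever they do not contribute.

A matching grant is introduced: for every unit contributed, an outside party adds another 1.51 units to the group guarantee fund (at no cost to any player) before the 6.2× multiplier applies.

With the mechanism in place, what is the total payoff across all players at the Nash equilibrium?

With the mechanism, a contributed unit returns 6.2 × 2.51 / 10 = 1.5562 per unit of net cost to the contributor — now above 1 — so contributing fully is weakly dominant for every player.
So the Nash equilibrium is full contribution by all 10; the group earns 6.2 × 2.51 × 260 = 4046.12.

4046.12 dollars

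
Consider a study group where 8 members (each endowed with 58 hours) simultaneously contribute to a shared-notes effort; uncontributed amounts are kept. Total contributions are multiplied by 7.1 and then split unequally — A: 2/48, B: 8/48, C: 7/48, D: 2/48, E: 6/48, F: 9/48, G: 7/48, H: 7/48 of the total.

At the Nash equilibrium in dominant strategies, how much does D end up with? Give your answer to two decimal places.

For player j, contributing a unit is worthwhile iff 7.1 × (j's share) ≥ 1, i.e. iff j's share is at least 0.1408.
B, C, F, G and H are above the threshold, contributing 58 each; the remaining 3 contribute 0. Total contributed: 290.
D keeps 58 and receives 7.1 × 290 × 2/48 = 85.79 from the shared-notes effort, for a payoff of 143.79.

143.79 hours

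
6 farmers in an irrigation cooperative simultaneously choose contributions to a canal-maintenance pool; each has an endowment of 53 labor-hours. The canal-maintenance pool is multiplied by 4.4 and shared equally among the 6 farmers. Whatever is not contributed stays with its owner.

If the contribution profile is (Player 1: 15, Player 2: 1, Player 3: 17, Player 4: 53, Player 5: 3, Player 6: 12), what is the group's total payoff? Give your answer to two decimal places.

Total contributed: 15 + 1 + 17 + 53 + 3 + 12 = 101; total kept: 6 × 53 − 101 = 217.
The canal-maintenance pool pays out 4.4 × 101 = 444.40 in aggregate.
Group total = 217 + 444.40 = 661.40.

661.40 labor-hours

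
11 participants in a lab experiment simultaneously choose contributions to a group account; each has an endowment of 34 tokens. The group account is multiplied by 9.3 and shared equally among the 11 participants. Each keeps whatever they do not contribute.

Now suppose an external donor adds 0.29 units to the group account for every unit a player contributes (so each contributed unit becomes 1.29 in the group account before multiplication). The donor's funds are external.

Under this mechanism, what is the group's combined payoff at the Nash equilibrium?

4486.88 tokens

Under the mechanism each unit contributed yields 9.3 × 1.29 / 11 = 1.0906 back to its contributor per unit of net cost, which exceeds 1, making full contribution the dominant choice for everyone.
At the Nash equilibrium everyone contributes 34. Group total payoff = 9.3 × 1.29 × 374 = 4486.88.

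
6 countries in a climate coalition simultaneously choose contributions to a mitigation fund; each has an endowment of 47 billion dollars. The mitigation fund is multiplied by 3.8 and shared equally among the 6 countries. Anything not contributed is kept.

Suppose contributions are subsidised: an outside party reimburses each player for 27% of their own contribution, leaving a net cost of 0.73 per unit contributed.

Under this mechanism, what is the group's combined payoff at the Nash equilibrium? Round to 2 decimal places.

282.00 billion dollars

Even with the mechanism, each unit contributed returns only (3.8/6) / 0.73 = 0.8676 per unit of net cost, so contributing nothing is still dominant.
At the Nash equilibrium no one contributes; group total payoff = 6 × 47 = 282.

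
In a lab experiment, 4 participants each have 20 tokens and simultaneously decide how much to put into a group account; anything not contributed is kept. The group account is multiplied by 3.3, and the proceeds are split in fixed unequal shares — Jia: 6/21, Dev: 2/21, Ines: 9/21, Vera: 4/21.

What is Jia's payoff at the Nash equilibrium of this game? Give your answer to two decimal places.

38.86 tokens

Player j's private return per contributed unit is 3.3 × (j's share). Contributing is weakly dominant for j when that share is at least 1/3.3 = 0.3030, and contributing 0 is dominant otherwise.
Only Ines (9/21) clears that bar, contributing 20; the remaining 3 contribute 0. Total contributed: 20.
Jia keeps 20 and receives 3.3 × 20 × 6/21 = 18.86 from the group account, for a payoff of 38.86.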